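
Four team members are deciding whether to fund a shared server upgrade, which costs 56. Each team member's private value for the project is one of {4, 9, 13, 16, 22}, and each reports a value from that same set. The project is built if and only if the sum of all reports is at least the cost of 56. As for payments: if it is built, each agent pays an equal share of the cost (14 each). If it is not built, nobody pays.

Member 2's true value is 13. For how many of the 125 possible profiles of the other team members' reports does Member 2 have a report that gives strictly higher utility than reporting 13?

Others report (4, 22, 22): truth gives -1; report 4 gives 0 > -1. Violating.
Others report (9, 13, 22): truth gives -1; report 4 gives 0 > -1. Violating.
Others report (9, 16, 22): truth gives -1; report 4 gives 0 > -1. Violating.
Others report (9, 22, 13): truth gives -1; report 4 gives 0 > -1. Violating.
Others report (4, 4, 4): truth gives 0; no alternative beats it.
Others report (4, 4, 9): truth gives 0; no alternative beats it.
(Checking all 125 profiles: 28 have a profitable deviation, 97 do not.)

28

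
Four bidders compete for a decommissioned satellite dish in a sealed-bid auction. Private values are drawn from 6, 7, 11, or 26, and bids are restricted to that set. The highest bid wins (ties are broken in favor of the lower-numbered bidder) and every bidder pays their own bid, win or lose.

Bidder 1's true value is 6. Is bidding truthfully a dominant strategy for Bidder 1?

No

Consider the case where Bidder 2 bids 6, Bidder 3 bids 6 and Bidder 4 bids 7.
Truthful bid 6: loses but pays 6, utility -6.
Bid 7 instead: wins, pays 7, utility 6 - 7 = -1.
Since -1 > -6, bidding 7 is strictly better here, so truthful bidding is not dominant.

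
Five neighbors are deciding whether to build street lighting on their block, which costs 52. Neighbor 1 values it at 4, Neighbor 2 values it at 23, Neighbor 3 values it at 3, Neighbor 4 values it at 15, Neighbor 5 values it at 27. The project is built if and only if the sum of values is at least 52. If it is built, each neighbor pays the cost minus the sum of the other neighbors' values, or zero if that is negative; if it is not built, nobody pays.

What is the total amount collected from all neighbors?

10

Total value 72 ≥ cost 52, so it is built.
Neighbor 1: others sum to 68; max(0, 52 - 68) = 0.
Neighbor 2: others sum to 49; max(0, 52 - 49) = 3.
Neighbor 3: others sum to 69; max(0, 52 - 69) = 0.
Neighbor 4: others sum to 57; max(0, 52 - 57) = 0.
Neighbor 5: others sum to 45; max(0, 52 - 45) = 7.
Total collected = 0 + 3 + 0 + 0 + 7 = 10.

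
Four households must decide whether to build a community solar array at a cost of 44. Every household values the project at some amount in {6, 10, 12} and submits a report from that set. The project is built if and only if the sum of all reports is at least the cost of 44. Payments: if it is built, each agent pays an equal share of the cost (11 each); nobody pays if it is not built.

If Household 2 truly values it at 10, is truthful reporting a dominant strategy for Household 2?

Consider the case where Household 1 reports 10, Household 3 reports 12 and Household 4 reports 12.
Truthful report 10: project built, pays 11, utility 10 - 11 = -1.
Report 6 instead: project not built, utility 0.
Since 0 > -1, reporting 6 is strictly better here, so truthful reporting is not dominant.

No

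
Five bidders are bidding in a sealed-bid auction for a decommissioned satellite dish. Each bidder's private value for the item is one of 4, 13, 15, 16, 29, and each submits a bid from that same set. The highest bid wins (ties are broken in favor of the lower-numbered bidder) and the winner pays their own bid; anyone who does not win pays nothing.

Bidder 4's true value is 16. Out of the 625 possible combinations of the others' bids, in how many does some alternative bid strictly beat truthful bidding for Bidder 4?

24

Others bid (4, 4, 4, 4): truth gives 0; bid 13 gives 3 > 0. Violating.
Others bid (4, 4, 4, 13): truth gives 0; bid 13 gives 3 > 0. Violating.
Others bid (4, 4, 4, 15): truth gives 0; bid 15 gives 1 > 0. Violating.
Others bid (4, 4, 13, 4): truth gives 0; bid 15 gives 1 > 0. Violating.
Others bid (4, 4, 4, 16): truth gives 0; no alternative beats it.
Others bid (4, 4, 4, 29): truth gives 0; no alternative beats it.
(Checking all 625 profiles: 24 have a profitable deviation, 601 do not.)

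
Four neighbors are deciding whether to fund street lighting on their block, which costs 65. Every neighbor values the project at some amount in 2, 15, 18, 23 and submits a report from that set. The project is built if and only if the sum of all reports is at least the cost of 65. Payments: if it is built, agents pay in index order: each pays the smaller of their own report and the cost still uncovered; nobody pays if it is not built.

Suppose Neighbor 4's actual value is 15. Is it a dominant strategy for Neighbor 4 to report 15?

Check each profile of the others' reports and compare truth against every alternative report.
Others report (23, 23, 23): truth gives 15, best alternative gives 15.
Others report (18, 23, 23): truth gives 14, best alternative gives 14.
Others report (23, 18, 23): truth gives 14, best alternative gives 14.
Others report (23, 23, 18): truth gives 14, best alternative gives 14.
Others report (15, 23, 23): truth gives 11, best alternative gives 11.
Others report (23, 15, 23): truth gives 11, best alternative gives 11.
(Remaining 58 profiles checked similarly; truth is weakly best in each.)
In every case the truthful report is at least as good as any alternative, so it is a dominant strategy.

Yes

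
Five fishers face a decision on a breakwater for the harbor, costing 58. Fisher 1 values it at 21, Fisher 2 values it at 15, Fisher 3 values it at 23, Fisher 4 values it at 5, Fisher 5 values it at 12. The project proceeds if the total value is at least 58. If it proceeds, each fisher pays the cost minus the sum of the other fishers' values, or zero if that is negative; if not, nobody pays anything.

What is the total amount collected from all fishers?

8

Total value 76 ≥ cost 58, so it is built.
Fisher 1: others sum to 55; max(0, 58 - 55) = 3.
Fisher 2: others sum to 61; max(0, 58 - 61) = 0.
Fisher 3: others sum to 53; max(0, 58 - 53) = 5.
Fisher 4: others sum to 71; max(0, 58 - 71) = 0.
Fisher 5: others sum to 64; max(0, 58 - 64) = 0.
Total collected = 3 + 0 + 5 + 0 + 0 = 8.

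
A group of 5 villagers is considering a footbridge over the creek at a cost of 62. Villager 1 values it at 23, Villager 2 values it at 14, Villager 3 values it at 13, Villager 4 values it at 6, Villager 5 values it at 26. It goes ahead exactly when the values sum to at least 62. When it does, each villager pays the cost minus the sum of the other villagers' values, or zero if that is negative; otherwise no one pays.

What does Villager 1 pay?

Total value 82 ≥ cost 62, so the project is built.
The other villagers' values sum to 59.
Cost minus that sum is 62 - 59 = 3.

3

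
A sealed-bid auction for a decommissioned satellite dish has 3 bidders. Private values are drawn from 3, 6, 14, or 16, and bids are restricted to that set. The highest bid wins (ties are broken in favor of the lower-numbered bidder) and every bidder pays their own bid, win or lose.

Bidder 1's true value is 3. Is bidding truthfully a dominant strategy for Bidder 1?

Yes

Check each profile of the others' bids and compare truth against every alternative bid.
Others bid (3, 3): truth gives 0, best alternative gives -3.
Others bid (3, 14): truth gives -3, best alternative gives -6.
Others bid (3, 16): truth gives -3, best alternative gives -6.
Others bid (6, 14): truth gives -3, best alternative gives -6.
Others bid (6, 16): truth gives -3, best alternative gives -6.
Others bid (14, 3): truth gives -3, best alternative gives -6.
(Remaining 10 profiles checked similarly; truth is weakly best in each.)
In every case the truthful bid is at least as good as any alternative, so it is a dominant strategy.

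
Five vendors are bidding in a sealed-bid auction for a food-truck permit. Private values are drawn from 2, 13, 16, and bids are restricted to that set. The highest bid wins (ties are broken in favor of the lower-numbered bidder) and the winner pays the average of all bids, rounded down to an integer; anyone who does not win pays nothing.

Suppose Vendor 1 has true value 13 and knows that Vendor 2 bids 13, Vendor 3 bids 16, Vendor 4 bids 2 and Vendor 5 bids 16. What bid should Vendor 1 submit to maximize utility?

16

Bid 2: loses, pays 0, utility 0.
Bid 13: loses, pays 0, utility 0.
Bid 16: wins, pays 12, utility 13 - 12 = 1.
The best choice is 16 with utility 1.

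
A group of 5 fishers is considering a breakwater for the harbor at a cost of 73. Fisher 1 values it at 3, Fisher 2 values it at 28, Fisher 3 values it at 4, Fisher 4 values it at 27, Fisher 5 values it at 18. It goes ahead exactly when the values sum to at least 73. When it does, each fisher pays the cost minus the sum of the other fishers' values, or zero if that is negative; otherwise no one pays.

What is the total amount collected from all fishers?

52

Total value 80 ≥ cost 73, so it is built.
Fisher 1: others sum to 77; max(0, 73 - 77) = 0.
Fisher 2: others sum to 52; max(0, 73 - 52) = 21.
Fisher 3: others sum to 76; max(0, 73 - 76) = 0.
Fisher 4: others sum to 53; max(0, 73 - 53) = 20.
Fisher 5: others sum to 62; max(0, 73 - 62) = 11.
Total collected = 0 + 21 + 0 + 20 + 11 = 52.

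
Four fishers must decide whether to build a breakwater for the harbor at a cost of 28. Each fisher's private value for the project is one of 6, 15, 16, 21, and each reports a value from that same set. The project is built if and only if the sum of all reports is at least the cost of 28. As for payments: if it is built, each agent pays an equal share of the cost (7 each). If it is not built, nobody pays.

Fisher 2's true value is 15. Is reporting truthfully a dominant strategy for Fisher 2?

Yes

Check each profile of the others' reports and compare truth against every alternative report.
Others report (6, 6, 6): truth gives 8, best alternative gives 8.
Others report (6, 6, 15): truth gives 8, best alternative gives 8.
Others report (6, 6, 16): truth gives 8, best alternative gives 8.
Others report (6, 6, 21): truth gives 8, best alternative gives 8.
Others report (6, 15, 6): truth gives 8, best alternative gives 8.
Others report (6, 15, 15): truth gives 8, best alternative gives 8.
(Remaining 58 profiles checked similarly; truth is weakly best in each.)
In every case the truthful report is at least as good as any alternative, so it is a dominant strategy.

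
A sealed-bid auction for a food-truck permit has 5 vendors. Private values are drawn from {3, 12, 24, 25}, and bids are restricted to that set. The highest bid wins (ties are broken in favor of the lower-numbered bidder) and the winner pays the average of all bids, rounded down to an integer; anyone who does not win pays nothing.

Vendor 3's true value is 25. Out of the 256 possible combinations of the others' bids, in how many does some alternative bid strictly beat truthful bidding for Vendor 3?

11

Others bid (3, 3, 3, 3): truth gives 18; bid 12 gives 21 > 18. Violating.
Others bid (3, 3, 3, 12): truth gives 16; bid 12 gives 19 > 16. Violating.
Others bid (3, 3, 12, 3): truth gives 16; bid 12 gives 19 > 16. Violating.
Others bid (3, 3, 12, 12): truth gives 14; bid 12 gives 17 > 14. Violating.
Others bid (3, 3, 3, 24): truth gives 14; no alternative beats it.
Others bid (3, 3, 3, 25): truth gives 14; no alternative beats it.
(Checking all 256 profiles: 11 have a profitable deviation, 245 do not.)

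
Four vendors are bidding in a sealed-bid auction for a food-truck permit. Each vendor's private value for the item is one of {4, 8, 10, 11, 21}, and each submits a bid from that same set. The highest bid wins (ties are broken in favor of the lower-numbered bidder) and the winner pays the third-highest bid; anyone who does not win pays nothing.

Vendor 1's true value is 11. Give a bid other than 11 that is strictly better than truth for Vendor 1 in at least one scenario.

21

Suppose Vendor 2 bids 4, Vendor 3 bids 4 and Vendor 4 bids 21.
Bid 11: loses, pays 0, utility 0.
Bid 21: wins, pays 4, utility 11 - 4 = 7.
So bidding 21 beats truth here (7 > 0).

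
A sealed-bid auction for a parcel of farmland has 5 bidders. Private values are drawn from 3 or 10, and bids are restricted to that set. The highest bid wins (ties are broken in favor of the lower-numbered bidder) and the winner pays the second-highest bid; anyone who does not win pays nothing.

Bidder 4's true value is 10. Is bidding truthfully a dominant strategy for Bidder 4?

Check each profile of the others' bids and compare truth against every alternative bid.
Others bid (3, 3, 3, 3): truth gives 7, best alternative gives 0.
Others bid (3, 3, 3, 10): truth gives 0, best alternative gives 0.
Others bid (3, 3, 10, 3): truth gives 0, best alternative gives 0.
Others bid (3, 3, 10, 10): truth gives 0, best alternative gives 0.
Others bid (3, 10, 3, 3): truth gives 0, best alternative gives 0.
Others bid (3, 10, 3, 10): truth gives 0, best alternative gives 0.
(Remaining 10 profiles checked similarly; truth is weakly best in each.)
In every case the truthful bid is at least as good as any alternative, so it is a dominant strategy.

Yes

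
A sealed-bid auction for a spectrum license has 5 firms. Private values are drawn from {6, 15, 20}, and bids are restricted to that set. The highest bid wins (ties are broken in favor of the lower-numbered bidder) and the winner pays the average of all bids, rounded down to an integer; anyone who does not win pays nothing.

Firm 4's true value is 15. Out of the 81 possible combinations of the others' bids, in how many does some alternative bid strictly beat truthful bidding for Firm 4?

17

Others bid (6, 6, 6, 20): truth gives 0; bid 20 gives 4 > 0. Violating.
Others bid (6, 6, 15, 6): truth gives 0; bid 20 gives 5 > 0. Violating.
Others bid (6, 6, 15, 15): truth gives 0; bid 20 gives 3 > 0. Violating.
Others bid (6, 6, 15, 20): truth gives 0; bid 20 gives 2 > 0. Violating.
Others bid (6, 6, 6, 6): truth gives 8; no alternative beats it.
Others bid (6, 6, 6, 15): truth gives 6; no alternative beats it.
(Checking all 81 profiles: 17 have a profitable deviation, 64 do not.)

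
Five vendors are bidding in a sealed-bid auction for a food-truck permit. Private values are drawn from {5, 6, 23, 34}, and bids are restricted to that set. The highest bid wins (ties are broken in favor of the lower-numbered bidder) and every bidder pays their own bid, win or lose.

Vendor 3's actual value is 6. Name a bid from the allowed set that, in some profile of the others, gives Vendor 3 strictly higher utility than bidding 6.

Suppose Vendor 1 bids 5, Vendor 2 bids 5, Vendor 4 bids 5 and Vendor 5 bids 23.
Bid 6: loses but pays 6, utility -6.
Bid 5: loses but pays 5, utility -5.
So bidding 5 beats truth here (-5 > -6).

5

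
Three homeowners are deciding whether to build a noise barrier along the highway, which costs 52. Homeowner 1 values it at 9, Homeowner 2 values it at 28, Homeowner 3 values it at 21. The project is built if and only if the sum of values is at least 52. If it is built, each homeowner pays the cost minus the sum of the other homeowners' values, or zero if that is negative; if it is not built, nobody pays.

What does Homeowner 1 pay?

3

Total value 58 ≥ cost 52, so the project is built.
The other homeowners' values sum to 49.
Cost minus that sum is 52 - 49 = 3.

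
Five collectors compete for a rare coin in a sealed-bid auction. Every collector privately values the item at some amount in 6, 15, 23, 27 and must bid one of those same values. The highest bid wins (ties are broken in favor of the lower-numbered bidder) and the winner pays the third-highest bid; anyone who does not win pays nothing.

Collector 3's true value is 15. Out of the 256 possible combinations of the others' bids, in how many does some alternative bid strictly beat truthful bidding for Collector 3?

8

Others bid (6, 6, 6, 23): truth gives 0; bid 23 gives 9 > 0. Violating.
Others bid (6, 6, 6, 27): truth gives 0; bid 27 gives 9 > 0. Violating.
Others bid (6, 6, 23, 6): truth gives 0; bid 23 gives 9 > 0. Violating.
Others bid (6, 6, 27, 6): truth gives 0; bid 27 gives 9 > 0. Violating.
Others bid (6, 6, 6, 6): truth gives 9; no alternative beats it.
Others bid (6, 6, 6, 15): truth gives 9; no alternative beats it.
(Checking all 256 profiles: 8 have a profitable deviation, 248 do not.)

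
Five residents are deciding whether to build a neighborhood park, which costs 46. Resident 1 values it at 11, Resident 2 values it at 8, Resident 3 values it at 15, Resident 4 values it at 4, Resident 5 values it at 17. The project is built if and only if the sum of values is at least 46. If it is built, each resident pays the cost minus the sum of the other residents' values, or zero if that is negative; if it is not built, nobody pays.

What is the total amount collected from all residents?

Total value 55 ≥ cost 46, so it is built.
Resident 1: others sum to 44; max(0, 46 - 44) = 2.
Resident 2: others sum to 47; max(0, 46 - 47) = 0.
Resident 3: others sum to 40; max(0, 46 - 40) = 6.
Resident 4: others sum to 51; max(0, 46 - 51) = 0.
Resident 5: others sum to 38; max(0, 46 - 38) = 8.
Total collected = 2 + 0 + 6 + 0 + 8 = 16.

16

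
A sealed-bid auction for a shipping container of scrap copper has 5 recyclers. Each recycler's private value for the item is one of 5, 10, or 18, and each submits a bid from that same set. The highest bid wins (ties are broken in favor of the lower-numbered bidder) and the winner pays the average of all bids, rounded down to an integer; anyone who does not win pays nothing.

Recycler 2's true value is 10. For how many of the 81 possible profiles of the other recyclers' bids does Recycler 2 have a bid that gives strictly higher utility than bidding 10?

4

Others bid (10, 5, 5, 5): truth gives 0; bid 18 gives 2 > 0. Violating.
Others bid (10, 5, 5, 10): truth gives 0; bid 18 gives 1 > 0. Violating.
Others bid (10, 5, 10, 5): truth gives 0; bid 18 gives 1 > 0. Violating.
Others bid (10, 10, 5, 5): truth gives 0; bid 18 gives 1 > 0. Violating.
Others bid (5, 5, 5, 5): truth gives 4; no alternative beats it.
Others bid (5, 5, 5, 10): truth gives 3; no alternative beats it.
(Checking all 81 profiles: 4 have a profitable deviation, 77 do not.)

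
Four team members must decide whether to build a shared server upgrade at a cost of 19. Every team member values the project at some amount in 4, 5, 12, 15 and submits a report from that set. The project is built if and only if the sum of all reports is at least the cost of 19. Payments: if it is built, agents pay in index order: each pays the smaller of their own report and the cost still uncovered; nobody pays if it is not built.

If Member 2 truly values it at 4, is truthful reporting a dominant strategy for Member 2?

Yes

Check each profile of the others' reports and compare truth against every alternative report.
Others report (4, 4, 12): truth gives 0, best alternative gives -1.
Others report (4, 4, 15): truth gives 0, best alternative gives -1.
Others report (4, 5, 5): truth gives 0, best alternative gives -1.
Others report (4, 5, 12): truth gives 0, best alternative gives -1.
Others report (4, 5, 15): truth gives 0, best alternative gives -1.
Others report (4, 12, 4): truth gives 0, best alternative gives -1.
(Remaining 58 profiles checked similarly; truth is weakly best in each.)
In every case the truthful report is at least as good as any alternative, so it is a dominant strategy.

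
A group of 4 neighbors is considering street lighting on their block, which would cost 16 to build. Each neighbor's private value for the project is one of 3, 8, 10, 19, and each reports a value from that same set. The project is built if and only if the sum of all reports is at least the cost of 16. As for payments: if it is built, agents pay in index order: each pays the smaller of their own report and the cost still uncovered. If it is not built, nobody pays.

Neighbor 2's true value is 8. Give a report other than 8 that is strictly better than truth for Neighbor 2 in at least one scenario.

Suppose Neighbor 1 reports 3, Neighbor 3 reports 3 and Neighbor 4 reports 8.
Report 8: project built, pays 8, utility 8 - 8 = 0.
Report 3: project built, pays 3, utility 8 - 3 = 5.
So reporting 3 beats truth here (5 > 0).

3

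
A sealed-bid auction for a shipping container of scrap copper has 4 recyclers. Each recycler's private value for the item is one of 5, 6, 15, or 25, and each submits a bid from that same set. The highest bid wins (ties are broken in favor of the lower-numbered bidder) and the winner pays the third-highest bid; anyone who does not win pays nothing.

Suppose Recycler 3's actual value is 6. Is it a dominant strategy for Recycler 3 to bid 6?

No

Consider the case where Recycler 1 bids 5, Recycler 2 bids 5 and Recycler 4 bids 15.
Truthful bid 6: loses, pays 0, utility 0.
Bid 15 instead: wins, pays 5, utility 6 - 5 = 1.
Since 1 > 0, bidding 15 is strictly better here, so truthful bidding is not dominant.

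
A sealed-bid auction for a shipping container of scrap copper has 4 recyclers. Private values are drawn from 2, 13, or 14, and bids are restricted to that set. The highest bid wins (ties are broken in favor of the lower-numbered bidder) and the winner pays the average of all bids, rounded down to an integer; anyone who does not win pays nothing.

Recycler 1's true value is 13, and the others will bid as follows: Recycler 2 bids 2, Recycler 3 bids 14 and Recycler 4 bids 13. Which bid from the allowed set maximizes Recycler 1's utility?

14

Bid 2: loses, pays 0, utility 0.
Bid 13: loses, pays 0, utility 0.
Bid 14: wins, pays 10, utility 13 - 10 = 3.
The best choice is 14 with utility 3.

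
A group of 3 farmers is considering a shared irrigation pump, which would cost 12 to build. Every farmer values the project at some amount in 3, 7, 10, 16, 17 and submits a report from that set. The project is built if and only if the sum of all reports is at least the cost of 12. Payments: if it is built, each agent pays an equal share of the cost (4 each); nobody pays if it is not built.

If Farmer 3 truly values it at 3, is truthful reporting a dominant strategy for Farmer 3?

Yes

Check each profile of the others' reports and compare truth against every alternative report.
Others report (3, 3): truth gives 0, best alternative gives -1.
Others report (3, 7): truth gives -1, best alternative gives -1.
Others report (3, 10): truth gives -1, best alternative gives -1.
Others report (3, 16): truth gives -1, best alternative gives -1.
Others report (3, 17): truth gives -1, best alternative gives -1.
Others report (7, 3): truth gives -1, best alternative gives -1.
(Remaining 19 profiles checked similarly; truth is weakly best in each.)
In every case the truthful report is at least as good as any alternative, so it is a dominant strategy.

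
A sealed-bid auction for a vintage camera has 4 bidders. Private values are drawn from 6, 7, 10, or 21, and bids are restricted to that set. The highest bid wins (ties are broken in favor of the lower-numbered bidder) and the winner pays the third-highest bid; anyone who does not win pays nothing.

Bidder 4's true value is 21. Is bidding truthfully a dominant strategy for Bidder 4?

Yes

Check each profile of the others' bids and compare truth against every alternative bid.
Others bid (6, 6, 10): truth gives 15, best alternative gives 0.
Others bid (6, 10, 6): truth gives 15, best alternative gives 0.
Others bid (10, 6, 6): truth gives 15, best alternative gives 0.
Others bid (6, 7, 10): truth gives 14, best alternative gives 0.
Others bid (6, 10, 7): truth gives 14, best alternative gives 0.
Others bid (7, 6, 10): truth gives 14, best alternative gives 0.
(Remaining 58 profiles checked similarly; truth is weakly best in each.)
In every case the truthful bid is at least as good as any alternative, so it is a dominant strategy.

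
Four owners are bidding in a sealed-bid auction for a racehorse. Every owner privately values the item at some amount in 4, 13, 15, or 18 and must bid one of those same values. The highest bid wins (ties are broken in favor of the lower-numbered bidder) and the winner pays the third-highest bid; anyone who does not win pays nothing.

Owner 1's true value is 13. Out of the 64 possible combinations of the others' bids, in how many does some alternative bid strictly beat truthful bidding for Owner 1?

Others bid (4, 4, 15): truth gives 0; bid 15 gives 9 > 0. Violating.
Others bid (4, 4, 18): truth gives 0; bid 18 gives 9 > 0. Violating.
Others bid (4, 15, 4): truth gives 0; bid 15 gives 9 > 0. Violating.
Others bid (4, 18, 4): truth gives 0; bid 18 gives 9 > 0. Violating.
Others bid (4, 4, 4): truth gives 9; no alternative beats it.
Others bid (4, 4, 13): truth gives 9; no alternative beats it.
(Checking all 64 profiles: 6 have a profitable deviation, 58 do not.)

6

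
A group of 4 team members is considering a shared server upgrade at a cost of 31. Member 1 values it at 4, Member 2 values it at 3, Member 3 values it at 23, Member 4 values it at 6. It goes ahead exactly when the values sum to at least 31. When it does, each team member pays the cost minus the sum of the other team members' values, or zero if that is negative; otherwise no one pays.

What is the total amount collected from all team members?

19

Total value 36 ≥ cost 31, so it is built.
Member 1: others sum to 32; max(0, 31 - 32) = 0.
Member 2: others sum to 33; max(0, 31 - 33) = 0.
Member 3: others sum to 13; max(0, 31 - 13) = 18.
Member 4: others sum to 30; max(0, 31 - 30) = 1.
Total collected = 0 + 0 + 18 + 1 = 19.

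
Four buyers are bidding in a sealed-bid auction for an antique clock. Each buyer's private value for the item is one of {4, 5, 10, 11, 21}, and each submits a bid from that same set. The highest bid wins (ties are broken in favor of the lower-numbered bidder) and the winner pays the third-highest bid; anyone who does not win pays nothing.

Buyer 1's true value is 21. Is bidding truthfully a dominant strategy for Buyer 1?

Yes

Check each profile of the others' bids and compare truth against every alternative bid.
Others bid (4, 4, 21): truth gives 17, best alternative gives 0.
Others bid (4, 21, 4): truth gives 17, best alternative gives 0.
Others bid (21, 4, 4): truth gives 17, best alternative gives 0.
Others bid (4, 5, 21): truth gives 16, best alternative gives 0.
Others bid (4, 21, 5): truth gives 16, best alternative gives 0.
Others bid (5, 4, 21): truth gives 16, best alternative gives 0.
(Remaining 119 profiles checked similarly; truth is weakly best in each.)
In every case the truthful bid is at least as good as any alternative, so it is a dominant strategy.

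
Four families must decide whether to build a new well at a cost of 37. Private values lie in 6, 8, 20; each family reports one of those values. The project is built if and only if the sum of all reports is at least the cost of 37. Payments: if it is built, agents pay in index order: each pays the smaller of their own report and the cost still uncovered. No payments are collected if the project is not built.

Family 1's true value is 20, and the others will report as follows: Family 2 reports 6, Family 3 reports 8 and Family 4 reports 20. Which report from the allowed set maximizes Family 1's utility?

Report 6: project built, pays 6, utility 20 - 6 = 14.
Report 8: project built, pays 8, utility 20 - 8 = 12.
Report 20: project built, pays 20, utility 20 - 20 = 0.
The best choice is 6 with utility 14.

6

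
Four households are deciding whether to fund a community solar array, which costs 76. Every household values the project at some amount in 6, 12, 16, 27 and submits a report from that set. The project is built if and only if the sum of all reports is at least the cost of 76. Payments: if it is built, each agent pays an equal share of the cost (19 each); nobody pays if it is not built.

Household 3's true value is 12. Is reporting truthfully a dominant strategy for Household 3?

No

Consider the case where Household 1 reports 12, Household 2 reports 27 and Household 4 reports 27.
Truthful report 12: project built, pays 19, utility 12 - 19 = -7.
Report 6 instead: project not built, utility 0.
Since 0 > -7, reporting 6 is strictly better here, so truthful reporting is not dominant.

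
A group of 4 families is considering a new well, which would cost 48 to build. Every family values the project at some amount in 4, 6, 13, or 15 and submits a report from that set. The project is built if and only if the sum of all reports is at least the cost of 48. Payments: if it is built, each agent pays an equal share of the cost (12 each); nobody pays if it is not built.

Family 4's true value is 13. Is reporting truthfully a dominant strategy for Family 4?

Consider the case where Family 1 reports 4, Family 2 reports 15 and Family 3 reports 15.
Truthful report 13: project not built, utility 0.
Report 15 instead: project built, pays 12, utility 13 - 12 = 1.
Since 1 > 0, reporting 15 is strictly better here, so truthful reporting is not dominant.

No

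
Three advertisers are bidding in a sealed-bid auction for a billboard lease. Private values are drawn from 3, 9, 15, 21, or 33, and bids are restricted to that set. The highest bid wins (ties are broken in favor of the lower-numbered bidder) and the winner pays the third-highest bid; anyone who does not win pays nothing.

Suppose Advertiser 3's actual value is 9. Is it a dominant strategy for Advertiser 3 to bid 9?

No

Consider the case where Advertiser 1 bids 3 and Advertiser 2 bids 9.
Truthful bid 9: loses, pays 0, utility 0.
Bid 15 instead: wins, pays 3, utility 9 - 3 = 6.
Since 6 > 0, bidding 15 is strictly better here, so truthful bidding is not dominant.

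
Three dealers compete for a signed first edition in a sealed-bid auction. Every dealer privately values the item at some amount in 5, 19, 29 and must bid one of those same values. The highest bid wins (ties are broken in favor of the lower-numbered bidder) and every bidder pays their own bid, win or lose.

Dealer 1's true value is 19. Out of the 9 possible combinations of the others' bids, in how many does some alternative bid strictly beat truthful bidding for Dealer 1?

6

Others bid (5, 5): truth gives 0; bid 5 gives 14 > 0. Violating.
Others bid (5, 29): truth gives -19; bid 5 gives -5 > -19. Violating.
Others bid (19, 29): truth gives -19; bid 5 gives -5 > -19. Violating.
Others bid (29, 5): truth gives -19; bid 5 gives -5 > -19. Violating.
Others bid (5, 19): truth gives 0; no alternative beats it.
Others bid (19, 5): truth gives 0; no alternative beats it.
(Checking all 9 profiles: 6 have a profitable deviation, 3 do not.)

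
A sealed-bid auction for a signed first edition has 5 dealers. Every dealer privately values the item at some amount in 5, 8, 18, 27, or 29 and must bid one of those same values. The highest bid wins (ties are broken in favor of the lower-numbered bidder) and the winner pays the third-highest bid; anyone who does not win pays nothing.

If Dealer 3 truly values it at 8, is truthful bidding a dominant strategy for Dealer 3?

No

Consider the case where Dealer 1 bids 5, Dealer 2 bids 5, Dealer 4 bids 5 and Dealer 5 bids 18.
Truthful bid 8: loses, pays 0, utility 0.
Bid 18 instead: wins, pays 5, utility 8 - 5 = 3.
Since 3 > 0, bidding 18 is strictly better here, so truthful bidding is not dominant.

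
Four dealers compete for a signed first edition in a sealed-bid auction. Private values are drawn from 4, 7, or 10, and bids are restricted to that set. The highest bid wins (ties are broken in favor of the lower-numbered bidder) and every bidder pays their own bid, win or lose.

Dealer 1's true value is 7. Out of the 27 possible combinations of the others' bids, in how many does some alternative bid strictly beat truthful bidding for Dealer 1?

20

Others bid (4, 4, 4): truth gives 0; bid 4 gives 3 > 0. Violating.
Others bid (4, 4, 10): truth gives -7; bid 10 gives -3 > -7. Violating.
Others bid (4, 7, 10): truth gives -7; bid 10 gives -3 > -7. Violating.
Others bid (4, 10, 4): truth gives -7; bid 10 gives -3 > -7. Violating.
Others bid (4, 4, 7): truth gives 0; no alternative beats it.
Others bid (4, 7, 4): truth gives 0; no alternative beats it.
(Checking all 27 profiles: 20 have a profitable deviation, 7 do not.)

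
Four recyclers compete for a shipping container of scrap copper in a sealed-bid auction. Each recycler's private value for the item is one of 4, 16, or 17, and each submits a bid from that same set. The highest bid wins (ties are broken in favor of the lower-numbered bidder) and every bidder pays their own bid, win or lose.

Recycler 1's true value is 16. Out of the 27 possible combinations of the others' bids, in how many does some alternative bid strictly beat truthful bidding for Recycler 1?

20

Others bid (4, 4, 4): truth gives 0; bid 4 gives 12 > 0. Violating.
Others bid (4, 4, 17): truth gives -16; bid 17 gives -1 > -16. Violating.
Others bid (4, 16, 17): truth gives -16; bid 17 gives -1 > -16. Violating.
Others bid (4, 17, 4): truth gives -16; bid 17 gives -1 > -16. Violating.
Others bid (4, 4, 16): truth gives 0; no alternative beats it.
Others bid (4, 16, 4): truth gives 0; no alternative beats it.
(Checking all 27 profiles: 20 have a profitable deviation, 7 do not.)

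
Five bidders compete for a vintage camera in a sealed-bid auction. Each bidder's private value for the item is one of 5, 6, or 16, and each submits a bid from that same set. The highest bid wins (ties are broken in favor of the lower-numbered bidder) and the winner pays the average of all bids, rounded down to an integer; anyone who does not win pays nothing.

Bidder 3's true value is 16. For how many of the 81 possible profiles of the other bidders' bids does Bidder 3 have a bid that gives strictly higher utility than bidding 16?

4

Others bid (5, 5, 5, 5): truth gives 9; bid 6 gives 11 > 9. Violating.
Others bid (5, 5, 5, 6): truth gives 9; bid 6 gives 11 > 9. Violating.
Others bid (5, 5, 6, 5): truth gives 9; bid 6 gives 11 > 9. Violating.
Others bid (5, 5, 6, 6): truth gives 9; bid 6 gives 11 > 9. Violating.
Others bid (5, 5, 5, 16): truth gives 7; no alternative beats it.
Others bid (5, 5, 6, 16): truth gives 7; no alternative beats it.
(Checking all 81 profiles: 4 have a profitable deviation, 77 do not.)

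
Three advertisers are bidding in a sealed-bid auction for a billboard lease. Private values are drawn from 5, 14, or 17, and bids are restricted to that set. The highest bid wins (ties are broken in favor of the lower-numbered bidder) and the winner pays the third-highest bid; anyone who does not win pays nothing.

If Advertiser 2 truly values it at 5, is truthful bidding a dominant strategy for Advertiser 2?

Yes

Check each profile of the others' bids and compare truth against every alternative bid.
Others bid (5, 5): truth gives 0, best alternative gives 0.
Others bid (5, 14): truth gives 0, best alternative gives 0.
Others bid (5, 17): truth gives 0, best alternative gives 0.
Others bid (14, 5): truth gives 0, best alternative gives 0.
Others bid (14, 14): truth gives 0, best alternative gives 0.
Others bid (14, 17): truth gives 0, best alternative gives 0.
(Remaining 3 profiles checked similarly; truth is weakly best in each.)
In every case the truthful bid is at least as good as any alternative, so it is a dominant strategy.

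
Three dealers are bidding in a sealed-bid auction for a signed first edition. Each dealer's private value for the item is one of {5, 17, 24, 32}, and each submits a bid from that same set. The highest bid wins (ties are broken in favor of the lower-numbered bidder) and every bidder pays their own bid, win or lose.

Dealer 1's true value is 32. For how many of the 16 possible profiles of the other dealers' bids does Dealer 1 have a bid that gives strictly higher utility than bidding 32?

Others bid (5, 5): truth gives 0; bid 5 gives 27 > 0. Violating.
Others bid (5, 17): truth gives 0; bid 17 gives 15 > 0. Violating.
Others bid (5, 24): truth gives 0; bid 24 gives 8 > 0. Violating.
Others bid (17, 5): truth gives 0; bid 17 gives 15 > 0. Violating.
Others bid (5, 32): truth gives 0; no alternative beats it.
Others bid (17, 32): truth gives 0; no alternative beats it.
(Checking all 16 profiles: 9 have a profitable deviation, 7 do not.)

9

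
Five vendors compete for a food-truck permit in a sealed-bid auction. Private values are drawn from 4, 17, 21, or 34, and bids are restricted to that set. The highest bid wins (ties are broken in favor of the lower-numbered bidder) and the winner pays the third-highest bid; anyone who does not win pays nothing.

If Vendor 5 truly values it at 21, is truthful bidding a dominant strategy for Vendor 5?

Consider the case where Vendor 1 bids 4, Vendor 2 bids 4, Vendor 3 bids 4 and Vendor 4 bids 21.
Truthful bid 21: loses, pays 0, utility 0.
Bid 34 instead: wins, pays 4, utility 21 - 4 = 17.
Since 17 > 0, bidding 34 is strictly better here, so truthful bidding is not dominant.

No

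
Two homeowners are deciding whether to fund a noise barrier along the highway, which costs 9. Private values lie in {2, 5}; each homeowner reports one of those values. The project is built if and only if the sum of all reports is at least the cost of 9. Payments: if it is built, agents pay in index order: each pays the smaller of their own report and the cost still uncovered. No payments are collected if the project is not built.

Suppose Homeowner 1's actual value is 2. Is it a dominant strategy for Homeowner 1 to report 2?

Yes

Check each profile of the others' reports and compare truth against every alternative report.
Others report (5): truth gives 0, best alternative gives -3.
Others report (2): truth gives 0, best alternative gives 0.
In every case the truthful report is at least as good as any alternative, so it is a dominant strategy.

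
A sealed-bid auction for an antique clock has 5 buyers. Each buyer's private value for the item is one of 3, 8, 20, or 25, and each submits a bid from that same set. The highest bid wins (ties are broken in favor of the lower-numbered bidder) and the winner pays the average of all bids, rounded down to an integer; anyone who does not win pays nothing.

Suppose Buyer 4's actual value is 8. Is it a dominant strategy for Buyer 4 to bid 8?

Consider the case where Buyer 1 bids 3, Buyer 2 bids 3, Buyer 3 bids 8 and Buyer 5 bids 3.
Truthful bid 8: loses, pays 0, utility 0.
Bid 20 instead: wins, pays 7, utility 8 - 7 = 1.
Since 1 > 0, bidding 20 is strictly better here, so truthful bidding is not dominant.

No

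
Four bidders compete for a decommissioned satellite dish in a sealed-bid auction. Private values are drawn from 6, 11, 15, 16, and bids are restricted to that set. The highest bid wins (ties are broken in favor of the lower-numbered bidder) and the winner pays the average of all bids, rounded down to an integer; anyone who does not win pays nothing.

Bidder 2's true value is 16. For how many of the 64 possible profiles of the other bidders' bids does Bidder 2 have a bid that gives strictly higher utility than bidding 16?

Others bid (6, 6, 6): truth gives 8; bid 11 gives 9 > 8. Violating.
Others bid (6, 6, 11): truth gives 7; bid 11 gives 8 > 7. Violating.
Others bid (6, 11, 6): truth gives 7; bid 11 gives 8 > 7. Violating.
Others bid (6, 11, 11): truth gives 5; bid 11 gives 7 > 5. Violating.
Others bid (6, 6, 15): truth gives 6; no alternative beats it.
Others bid (6, 6, 16): truth gives 5; no alternative beats it.
(Checking all 64 profiles: 11 have a profitable deviation, 53 do not.)

11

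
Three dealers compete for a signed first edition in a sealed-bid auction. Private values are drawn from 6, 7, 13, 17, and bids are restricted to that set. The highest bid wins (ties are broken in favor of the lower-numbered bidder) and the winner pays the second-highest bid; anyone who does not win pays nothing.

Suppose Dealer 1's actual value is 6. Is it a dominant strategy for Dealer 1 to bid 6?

Check each profile of the others' bids and compare truth against every alternative bid.
Others bid (6, 7): truth gives 0, best alternative gives -1.
Others bid (7, 6): truth gives 0, best alternative gives -1.
Others bid (7, 7): truth gives 0, best alternative gives -1.
Others bid (6, 6): truth gives 0, best alternative gives 0.
Others bid (6, 13): truth gives 0, best alternative gives 0.
Others bid (6, 17): truth gives 0, best alternative gives 0.
(Remaining 10 profiles checked similarly; truth is weakly best in each.)
In every case the truthful bid is at least as good as any alternative, so it is a dominant strategy.

Yes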